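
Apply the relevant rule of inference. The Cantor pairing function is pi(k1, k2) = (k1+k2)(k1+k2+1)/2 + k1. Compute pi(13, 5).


k1 + k2 = 18
(k1+k2)(k1+k2+1)/2 = 18 * 19 / 2 = 171
pi = 171 + 13 = 184

184


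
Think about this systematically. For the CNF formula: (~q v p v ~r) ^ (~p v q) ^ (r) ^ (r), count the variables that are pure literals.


Check each variable for pure literal status:
p: mixed (not pure)
q: mixed (not pure)
r: mixed (not pure)
Pure literal count = 0

0


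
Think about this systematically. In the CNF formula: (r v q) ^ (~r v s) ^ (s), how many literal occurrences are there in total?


Counting literals in each clause:
Clause 1: 2 literal(s)
Clause 2: 2 literal(s)
Clause 3: 1 literal(s)
Total = 5

5


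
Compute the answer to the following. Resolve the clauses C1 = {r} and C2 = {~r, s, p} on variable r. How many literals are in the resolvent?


Remove r from C1 and ~r from C2.
C1 remainder: {}
C2 remainder: {s, p}
Union (resolvent): {p, s}
Resolvent has 2 literal(s).

2


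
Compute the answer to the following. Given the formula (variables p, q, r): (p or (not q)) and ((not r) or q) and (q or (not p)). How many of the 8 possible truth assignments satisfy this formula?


Evaluate all 8 assignments for p, q, r:
p=0, q=0, r=0: 1
p=0, q=0, r=1: 0
p=0, q=1, r=0: 0
p=0, q=1, r=1: 0
p=1, q=0, r=0: 0
p=1, q=0, r=1: 0
p=1, q=1, r=0: 1
p=1, q=1, r=1: 1
Satisfying count = 3

3


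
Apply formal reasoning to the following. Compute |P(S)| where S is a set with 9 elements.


The power set of a set with n elements has 2^n elements.
|P(S)| = 2^9 = 512

512


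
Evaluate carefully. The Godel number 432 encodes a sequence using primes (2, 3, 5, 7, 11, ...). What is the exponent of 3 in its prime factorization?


Factorize 432 by dividing by 3 repeatedly.
Division steps: 3 divides 432 exactly 3 time(s).
Exponent of 3 = 3

3


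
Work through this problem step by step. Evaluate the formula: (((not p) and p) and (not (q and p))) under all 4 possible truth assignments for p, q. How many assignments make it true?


Check all 4 assignments:
p=0, q=0: 0
p=0, q=1: 0
p=1, q=0: 0
p=1, q=1: 0
Count of True = 0

0


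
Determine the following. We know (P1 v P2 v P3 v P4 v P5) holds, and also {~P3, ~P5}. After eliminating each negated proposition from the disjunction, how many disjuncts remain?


Original disjuncts (5): P1, P2, P3, P4, P5
Negated (eliminate): ~P3, ~P5
Remaining disjuncts: P1, P2, P4
Count = 5 - 2 = 3

3


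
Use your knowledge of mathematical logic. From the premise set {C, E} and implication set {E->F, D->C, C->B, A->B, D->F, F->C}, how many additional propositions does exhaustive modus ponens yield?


Initial facts: {C, E}
Apply modus ponens to closure:
  E and E->F  =>  F
  C and C->B  =>  B
Final known: {B, C, E, F}
New propositions: {B, F}
Count = 2

2


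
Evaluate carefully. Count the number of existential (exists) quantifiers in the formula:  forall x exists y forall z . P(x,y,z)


Quantifier prefix: forall x exists y forall z
Mark each quantifier type:
  U E U
Universal count = 2, Existential count = 1
Asked for existential (exists) quantifiers: 1

1


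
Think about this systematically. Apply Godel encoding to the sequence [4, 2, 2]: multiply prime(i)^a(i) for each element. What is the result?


Encode each element as an exponent of the corresponding prime:
  2^4 = 16
  3^2 = 9
  5^2 = 25
Product = 16 * 9 * 25 = 3600

3600


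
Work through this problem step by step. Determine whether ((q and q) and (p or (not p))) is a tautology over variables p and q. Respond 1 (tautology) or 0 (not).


Check all 4 assignments:
p=0, q=0: 0
p=0, q=1: 1
p=1, q=0: 0
p=1, q=1: 1
Satisfying count = 2/4.
Tautology iff count = 4: no.

0


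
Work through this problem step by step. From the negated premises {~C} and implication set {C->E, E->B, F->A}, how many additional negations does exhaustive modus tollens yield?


Initial negated facts: {~C}
Apply modus tollens to closure:
  (no implication fires)
Final negated: {~C}
New negations: {(none)}
Count = 0

0


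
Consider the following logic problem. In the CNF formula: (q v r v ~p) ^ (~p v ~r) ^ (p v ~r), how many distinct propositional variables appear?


Identify each variable that appears in the formula.
Variables found: p, q, r
Count = 3

3


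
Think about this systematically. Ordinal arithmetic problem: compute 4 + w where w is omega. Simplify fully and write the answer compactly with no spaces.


Compute 4 + w.
Ordinal + is associative but NOT commutative; for finite n>0, n + w = w but w + n stays w+n.
Any finite left addend is absorbed by w on the right: 4 + w = w.
Result = w

w


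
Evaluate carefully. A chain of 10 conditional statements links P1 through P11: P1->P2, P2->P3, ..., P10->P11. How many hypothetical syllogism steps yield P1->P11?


With 10 implications in a chain connecting 11 propositions:
P1->P2, P2->P3, ..., P10->P11
Steps needed = (number of implications) - 1 = 10 - 1 = 9

9


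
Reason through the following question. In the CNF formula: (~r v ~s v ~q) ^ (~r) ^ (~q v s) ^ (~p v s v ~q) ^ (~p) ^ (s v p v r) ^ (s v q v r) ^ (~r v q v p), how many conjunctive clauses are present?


A CNF formula is a conjunction of clauses.
Clauses are separated by ^.
Counting the conjuncts: 8 clauses.

8


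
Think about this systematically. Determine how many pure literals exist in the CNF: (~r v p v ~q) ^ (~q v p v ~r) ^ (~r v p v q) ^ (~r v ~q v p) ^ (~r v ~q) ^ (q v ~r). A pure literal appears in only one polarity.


Check each variable for pure literal status:
p: pure positive
q: mixed (not pure)
r: pure negative
Pure literal count = 2

2


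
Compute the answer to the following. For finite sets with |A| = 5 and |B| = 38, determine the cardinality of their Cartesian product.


The Cartesian product A x B contains all ordered pairs (a, b).
|A x B| = |A| * |B| = 5 * 38 = 190

190


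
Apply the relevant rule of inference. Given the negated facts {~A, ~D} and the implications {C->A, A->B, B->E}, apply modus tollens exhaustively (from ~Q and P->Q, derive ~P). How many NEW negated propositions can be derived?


Initial negated facts: {~A, ~D}
Apply modus tollens to closure:
  ~A and C->A  =>  ~C
Final negated: {~A, ~C, ~D}
New negations: {~C}
Count = 1

1


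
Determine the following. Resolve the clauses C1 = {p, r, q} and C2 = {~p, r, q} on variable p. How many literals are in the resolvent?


Remove p from C1 and ~p from C2.
C1 remainder: {r, q}
C2 remainder: {r, q}
Union (resolvent): {q, r}
Resolvent has 2 literal(s).

2


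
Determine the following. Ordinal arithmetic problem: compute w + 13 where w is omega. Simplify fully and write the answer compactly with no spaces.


Compute w + 13.
Ordinal + is associative but NOT commutative; for finite n>0, n + w = w but w + n stays w+n.
w + 13 is already in normal form (a successor ordinal beyond w).
Result = w+13

w+13


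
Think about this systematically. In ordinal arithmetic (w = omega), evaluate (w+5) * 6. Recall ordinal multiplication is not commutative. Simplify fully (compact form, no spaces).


Compute (w+5) * 6.
Ordinal * is associative and left-distributive over +, but NOT commutative; for finite n>1, n*w = w but w*n stays w*n.
(w+5) * 6 = (w+5) repeated 6 times. Each intermediate +5 is absorbed by the following w; only the last survives: w*6+5.
Result = w*6+5

w*6+5


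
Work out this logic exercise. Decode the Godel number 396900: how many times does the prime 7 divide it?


Factorize 396900 by dividing by 7 repeatedly.
Division steps: 7 divides 396900 exactly 2 time(s).
Exponent of 7 = 2

2


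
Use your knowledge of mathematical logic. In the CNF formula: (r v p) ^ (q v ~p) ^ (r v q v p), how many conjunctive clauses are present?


A CNF formula is a conjunction of clauses.
Clauses are separated by ^.
Counting the conjuncts: 3 clauses.

3


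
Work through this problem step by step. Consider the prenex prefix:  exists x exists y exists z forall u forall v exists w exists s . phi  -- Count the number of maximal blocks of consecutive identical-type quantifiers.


Quantifier-type sequence: E E E A A E E  (A=forall, E=exists)
Group into maximal same-type runs:
  Ex3 | Ax2 | Ex2
Number of blocks = 3

3


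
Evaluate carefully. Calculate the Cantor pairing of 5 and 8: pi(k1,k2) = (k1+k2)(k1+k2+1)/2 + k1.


k1 + k2 = 13
(k1+k2)(k1+k2+1)/2 = 13 * 14 / 2 = 91
pi = 91 + 5 = 96

96


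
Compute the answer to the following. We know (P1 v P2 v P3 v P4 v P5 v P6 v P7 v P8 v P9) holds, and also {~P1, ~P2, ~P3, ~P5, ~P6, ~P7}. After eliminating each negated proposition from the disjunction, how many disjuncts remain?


Original disjuncts (9): P1, P2, P3, P4, P5, P6, P7, P8, P9
Negated (eliminate): ~P1, ~P2, ~P3, ~P5, ~P6, ~P7
Remaining disjuncts: P4, P8, P9
Count = 9 - 6 = 3

3


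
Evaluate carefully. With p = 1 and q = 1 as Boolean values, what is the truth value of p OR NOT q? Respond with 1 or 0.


p = 1, q = 1
Operation: p OR NOT q
Evaluate: 1 OR NOT 1 = 1

1


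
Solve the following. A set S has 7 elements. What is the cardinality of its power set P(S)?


The power set of a set with n elements has 2^n elements.
|P(S)| = 2^7 = 128

128


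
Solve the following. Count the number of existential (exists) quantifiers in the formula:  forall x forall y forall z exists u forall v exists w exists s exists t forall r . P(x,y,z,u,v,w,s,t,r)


Quantifier prefix: forall x forall y forall z exists u forall v exists w exists s exists t forall r
Mark each quantifier type:
  U U U E U E E E U
Universal count = 5, Existential count = 4
Asked for existential (exists) quantifiers: 4

4


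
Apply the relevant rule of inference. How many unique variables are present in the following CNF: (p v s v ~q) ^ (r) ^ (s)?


Identify each variable that appears in the formula.
Variables found: p, q, r, s
Count = 4

4


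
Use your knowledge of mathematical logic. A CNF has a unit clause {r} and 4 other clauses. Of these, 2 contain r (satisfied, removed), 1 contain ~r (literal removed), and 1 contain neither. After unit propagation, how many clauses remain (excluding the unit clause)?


Satisfied (removed): 2
Shortened (remain): 1
Unchanged (remain): 1
Remaining = 1 + 1 = 2

2


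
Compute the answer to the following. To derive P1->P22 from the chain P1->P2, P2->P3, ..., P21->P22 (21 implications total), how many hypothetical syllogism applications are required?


With 21 implications in a chain connecting 22 propositions:
P1->P2, P2->P3, ..., P21->P22
Steps needed = (number of implications) - 1 = 21 - 1 = 20

20


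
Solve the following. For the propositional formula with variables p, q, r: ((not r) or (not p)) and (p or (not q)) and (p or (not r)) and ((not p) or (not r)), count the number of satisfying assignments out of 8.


Evaluate all 8 assignments for p, q, r:
p=0, q=0, r=0: 1
p=0, q=0, r=1: 0
p=0, q=1, r=0: 0
p=0, q=1, r=1: 0
p=1, q=0, r=0: 1
p=1, q=0, r=1: 0
p=1, q=1, r=0: 1
p=1, q=1, r=1: 0
Satisfying count = 3

3


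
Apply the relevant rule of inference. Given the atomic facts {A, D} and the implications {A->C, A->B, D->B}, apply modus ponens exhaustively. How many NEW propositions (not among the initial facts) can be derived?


Initial facts: {A, D}
Apply modus ponens to closure:
  A and A->C  =>  C
  A and A->B  =>  B
Final known: {A, B, C, D}
New propositions: {B, C}
Count = 2

2


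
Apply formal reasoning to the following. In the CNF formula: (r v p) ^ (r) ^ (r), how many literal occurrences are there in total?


Counting literals in each clause:
Clause 1: 2 literal(s)
Clause 2: 1 literal(s)
Clause 3: 1 literal(s)
Total = 4

4


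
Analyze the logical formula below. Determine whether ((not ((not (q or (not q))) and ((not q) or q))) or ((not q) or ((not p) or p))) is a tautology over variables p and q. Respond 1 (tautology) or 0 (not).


Check all 4 assignments:
p=0, q=0: 1
p=0, q=1: 1
p=1, q=0: 1
p=1, q=1: 1
Satisfying count = 4/4.
Tautology iff count = 4: yes.

1


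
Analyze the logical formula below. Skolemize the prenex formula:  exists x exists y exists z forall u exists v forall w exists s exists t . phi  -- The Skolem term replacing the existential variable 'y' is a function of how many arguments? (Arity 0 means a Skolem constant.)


Quantifier prefix: exists x exists y exists z forall u exists v forall w exists s exists t
'y' is existentially quantified at position 2.
No universal quantifiers precede it.
Skolem function arity = 0 (a Skolem constant)

0


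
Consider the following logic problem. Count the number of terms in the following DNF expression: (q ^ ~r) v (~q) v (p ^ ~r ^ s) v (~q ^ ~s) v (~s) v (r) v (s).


A DNF formula is a disjunction of terms (conjunctions).
Terms are separated by v.
Counting the disjuncts: 7 terms.

7


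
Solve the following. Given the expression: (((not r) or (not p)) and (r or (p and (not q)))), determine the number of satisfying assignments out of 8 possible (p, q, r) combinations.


Check all 8 assignments:
p=0, q=0, r=0: 0
p=0, q=0, r=1: 1
p=0, q=1, r=0: 0
p=0, q=1, r=1: 1
p=1, q=0, r=0: 1
p=1, q=0, r=1: 0
p=1, q=1, r=0: 0
p=1, q=1, r=1: 0
Count of True = 3

3


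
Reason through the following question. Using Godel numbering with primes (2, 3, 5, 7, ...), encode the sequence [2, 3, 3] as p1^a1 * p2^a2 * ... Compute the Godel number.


Encode each element as an exponent of the corresponding prime:
  2^2 = 4
  3^3 = 27
  5^3 = 125
Product = 4 * 27 * 125 = 13500

13500


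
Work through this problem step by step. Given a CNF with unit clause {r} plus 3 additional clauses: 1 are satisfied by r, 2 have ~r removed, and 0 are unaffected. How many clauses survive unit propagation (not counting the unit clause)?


Satisfied (removed): 1
Shortened (remain): 2
Unchanged (remain): 0
Remaining = 2 + 0 = 2

2


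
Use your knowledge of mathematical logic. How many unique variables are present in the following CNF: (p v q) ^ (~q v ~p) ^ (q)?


Identify each variable that appears in the formula.
Variables found: p, q
Count = 2

2


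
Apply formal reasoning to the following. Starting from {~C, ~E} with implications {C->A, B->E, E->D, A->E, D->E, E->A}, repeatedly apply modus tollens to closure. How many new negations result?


Initial negated facts: {~C, ~E}
Apply modus tollens to closure:
  ~E and B->E  =>  ~B
  ~E and A->E  =>  ~A
  ~E and D->E  =>  ~D
Final negated: {~A, ~B, ~C, ~D, ~E}
New negations: {~A, ~B, ~D}
Count = 3

3


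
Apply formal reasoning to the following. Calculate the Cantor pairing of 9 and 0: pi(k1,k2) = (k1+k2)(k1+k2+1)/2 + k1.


k1 + k2 = 9
(k1+k2)(k1+k2+1)/2 = 9 * 10 / 2 = 45
pi = 45 + 9 = 54

54


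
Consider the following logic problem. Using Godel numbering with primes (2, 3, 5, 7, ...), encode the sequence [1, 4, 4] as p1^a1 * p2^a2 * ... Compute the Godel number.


Encode each element as an exponent of the corresponding prime:
  2^1 = 2
  3^4 = 81
  5^4 = 625
Product = 2 * 81 * 625 = 101250

101250


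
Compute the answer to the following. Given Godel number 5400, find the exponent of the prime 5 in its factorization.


Factorize 5400 by dividing by 5 repeatedly.
Division steps: 5 divides 5400 exactly 2 time(s).
Exponent of 5 = 2

2


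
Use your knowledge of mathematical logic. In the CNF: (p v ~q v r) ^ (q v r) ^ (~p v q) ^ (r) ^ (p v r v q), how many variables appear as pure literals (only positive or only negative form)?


Check each variable for pure literal status:
p: mixed (not pure)
q: mixed (not pure)
r: pure positive
Pure literal count = 1

1


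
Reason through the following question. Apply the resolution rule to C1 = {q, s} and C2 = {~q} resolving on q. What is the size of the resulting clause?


Remove q from C1 and ~q from C2.
C1 remainder: {s}
C2 remainder: {}
Union (resolvent): {s}
Resolvent has 1 literal(s).

1


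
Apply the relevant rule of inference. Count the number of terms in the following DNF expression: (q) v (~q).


A DNF formula is a disjunction of terms (conjunctions).
Terms are separated by v.
Counting the disjuncts: 2 terms.

2


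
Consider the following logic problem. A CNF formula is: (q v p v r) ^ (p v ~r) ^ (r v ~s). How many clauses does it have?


A CNF formula is a conjunction of clauses.
Clauses are separated by ^.
Counting the conjuncts: 3 clauses.

3


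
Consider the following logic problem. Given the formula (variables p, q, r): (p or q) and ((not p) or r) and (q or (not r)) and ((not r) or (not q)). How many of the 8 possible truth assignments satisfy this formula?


Evaluate all 8 assignments for p, q, r:
p=0, q=0, r=0: 0
p=0, q=0, r=1: 0
p=0, q=1, r=0: 1
p=0, q=1, r=1: 0
p=1, q=0, r=0: 0
p=1, q=0, r=1: 0
p=1, q=1, r=0: 0
p=1, q=1, r=1: 0
Satisfying count = 1

1


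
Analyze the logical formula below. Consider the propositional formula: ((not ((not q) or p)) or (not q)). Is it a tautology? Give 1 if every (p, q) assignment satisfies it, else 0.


Check all 4 assignments:
p=0, q=0: 1
p=0, q=1: 1
p=1, q=0: 1
p=1, q=1: 0
Satisfying count = 3/4.
Tautology iff count = 4: no.

0


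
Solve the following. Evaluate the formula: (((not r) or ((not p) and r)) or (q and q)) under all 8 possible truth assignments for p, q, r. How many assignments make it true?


Check all 8 assignments:
p=0, q=0, r=0: 1
p=0, q=0, r=1: 1
p=0, q=1, r=0: 1
p=0, q=1, r=1: 1
p=1, q=0, r=0: 1
p=1, q=0, r=1: 0
p=1, q=1, r=0: 1
p=1, q=1, r=1: 1
Count of True = 7

7


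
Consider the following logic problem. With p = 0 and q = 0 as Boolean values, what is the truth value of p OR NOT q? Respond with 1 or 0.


p = 0, q = 0
Operation: p OR NOT q
Evaluate: 0 OR NOT 0 = 1

1


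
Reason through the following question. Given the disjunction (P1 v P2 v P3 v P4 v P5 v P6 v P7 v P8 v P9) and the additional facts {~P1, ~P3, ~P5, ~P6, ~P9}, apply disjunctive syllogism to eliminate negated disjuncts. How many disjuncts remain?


Original disjuncts (9): P1, P2, P3, P4, P5, P6, P7, P8, P9
Negated (eliminate): ~P1, ~P3, ~P5, ~P6, ~P9
Remaining disjuncts: P2, P4, P7, P8
Count = 9 - 5 = 4

4


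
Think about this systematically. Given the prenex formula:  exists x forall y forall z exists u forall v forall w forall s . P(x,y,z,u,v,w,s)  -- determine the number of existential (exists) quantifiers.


Quantifier prefix: exists x forall y forall z exists u forall v forall w forall s
Mark each quantifier type:
  E U U E U U U
Universal count = 5, Existential count = 2
Asked for existential (exists) quantifiers: 2

2


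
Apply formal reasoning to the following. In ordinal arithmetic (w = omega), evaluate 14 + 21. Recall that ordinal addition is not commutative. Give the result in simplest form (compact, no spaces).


Compute 14 + 21.
Ordinal + is associative but NOT commutative; for finite n>0, n + w = w but w + n stays w+n.
Both operands finite; ordinal + agrees with natural +: 14 + 21 = 35.
Result = 35

35


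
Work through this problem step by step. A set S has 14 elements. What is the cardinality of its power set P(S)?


The power set of a set with n elements has 2^n elements.
|P(S)| = 2^14 = 16384

16384


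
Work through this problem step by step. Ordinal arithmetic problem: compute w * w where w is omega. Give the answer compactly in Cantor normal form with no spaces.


Compute w * w.
Ordinal * is associative and left-distributive over +, but NOT commutative; for finite n>1, n*w = w but w*n stays w*n.
w * w = w^2 by definition.
Result = w^2

w^2


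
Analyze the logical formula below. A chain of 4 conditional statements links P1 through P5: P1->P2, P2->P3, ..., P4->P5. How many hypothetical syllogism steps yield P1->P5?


With 4 implications in a chain connecting 5 propositions:
P1->P2, P2->P3, ..., P4->P5
Steps needed = (number of implications) - 1 = 4 - 1 = 3

3


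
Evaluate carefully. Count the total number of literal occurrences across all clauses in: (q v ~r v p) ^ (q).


Counting literals in each clause:
Clause 1: 3 literal(s)
Clause 2: 1 literal(s)
Total = 4

4


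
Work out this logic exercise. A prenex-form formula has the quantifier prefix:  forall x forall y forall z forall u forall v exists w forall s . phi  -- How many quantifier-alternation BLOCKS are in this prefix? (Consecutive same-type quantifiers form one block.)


Quantifier-type sequence: A A A A A E A  (A=forall, E=exists)
Group into maximal same-type runs:
  Ax5 | Ex1 | Ax1
Number of blocks = 3

3


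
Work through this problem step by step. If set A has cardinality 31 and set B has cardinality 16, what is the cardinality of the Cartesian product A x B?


The Cartesian product A x B contains all ordered pairs (a, b).
|A x B| = |A| * |B| = 31 * 16 = 496

496


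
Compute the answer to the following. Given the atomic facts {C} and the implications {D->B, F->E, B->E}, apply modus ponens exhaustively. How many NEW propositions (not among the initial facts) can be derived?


Initial facts: {C}
Apply modus ponens to closure:
  (no implication fires)
Final known: {C}
New propositions: {(none)}
Count = 0

0


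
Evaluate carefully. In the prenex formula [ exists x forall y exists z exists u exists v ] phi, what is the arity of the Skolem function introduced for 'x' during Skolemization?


Quantifier prefix: exists x forall y exists z exists u exists v
'x' is existentially quantified at position 1.
No universal quantifiers precede it.
Skolem function arity = 0 (a Skolem constant)

0


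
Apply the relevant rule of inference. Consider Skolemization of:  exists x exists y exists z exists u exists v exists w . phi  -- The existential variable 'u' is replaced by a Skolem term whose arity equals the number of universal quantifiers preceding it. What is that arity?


Quantifier prefix: exists x exists y exists z exists u exists v exists w
'u' is existentially quantified at position 4.
No universal quantifiers precede it.
Skolem function arity = 0 (a Skolem constant)

0


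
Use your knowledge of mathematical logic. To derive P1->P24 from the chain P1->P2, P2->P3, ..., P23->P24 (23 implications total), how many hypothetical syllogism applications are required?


With 23 implications in a chain connecting 24 propositions:
P1->P2, P2->P3, ..., P23->P24
Steps needed = (number of implications) - 1 = 23 - 1 = 22

22


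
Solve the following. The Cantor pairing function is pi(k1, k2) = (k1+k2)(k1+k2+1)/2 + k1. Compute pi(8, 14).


k1 + k2 = 22
(k1+k2)(k1+k2+1)/2 = 22 * 23 / 2 = 253
pi = 253 + 8 = 261

261


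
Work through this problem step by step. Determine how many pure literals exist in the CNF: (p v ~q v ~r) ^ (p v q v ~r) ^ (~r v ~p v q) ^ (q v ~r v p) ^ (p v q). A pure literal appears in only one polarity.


Check each variable for pure literal status:
p: mixed (not pure)
q: mixed (not pure)
r: pure negative
Pure literal count = 1

1


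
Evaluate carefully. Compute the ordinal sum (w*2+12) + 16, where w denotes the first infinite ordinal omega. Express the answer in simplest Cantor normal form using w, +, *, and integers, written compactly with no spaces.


Compute (w*2+12) + 16.
Ordinal + is associative but NOT commutative; for finite n>0, n + w = w but w + n stays w+n.
By associativity: (w*2+12) + 16 = w*2 + (12+16) = w*2+28.
Result = w*2+28

w*2+28


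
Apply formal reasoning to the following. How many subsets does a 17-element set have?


The power set of a set with n elements has 2^n elements.
|P(S)| = 2^17 = 131072

131072


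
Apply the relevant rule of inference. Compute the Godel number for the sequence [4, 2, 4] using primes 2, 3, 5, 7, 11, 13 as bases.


Encode each element as an exponent of the corresponding prime:
  2^4 = 16
  3^2 = 9
  5^4 = 625
Product = 16 * 9 * 625 = 90000

90000


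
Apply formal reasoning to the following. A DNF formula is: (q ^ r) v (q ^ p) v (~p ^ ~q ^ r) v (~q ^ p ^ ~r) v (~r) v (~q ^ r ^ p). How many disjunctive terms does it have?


A DNF formula is a disjunction of terms (conjunctions).
Terms are separated by v.
Counting the disjuncts: 6 terms.

6


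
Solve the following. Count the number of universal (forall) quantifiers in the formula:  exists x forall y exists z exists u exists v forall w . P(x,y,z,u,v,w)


Quantifier prefix: exists x forall y exists z exists u exists v forall w
Mark each quantifier type:
  E U E E E U
Universal count = 2, Existential count = 4
Asked for universal (forall) quantifiers: 2

2


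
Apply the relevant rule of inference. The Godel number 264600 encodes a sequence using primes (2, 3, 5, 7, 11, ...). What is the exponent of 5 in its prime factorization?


Factorize 264600 by dividing by 5 repeatedly.
Division steps: 5 divides 264600 exactly 2 time(s).
Exponent of 5 = 2

2


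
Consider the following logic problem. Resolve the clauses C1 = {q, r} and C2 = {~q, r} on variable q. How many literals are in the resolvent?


Remove q from C1 and ~q from C2.
C1 remainder: {r}
C2 remainder: {r}
Union (resolvent): {r}
Resolvent has 1 literal(s).

1


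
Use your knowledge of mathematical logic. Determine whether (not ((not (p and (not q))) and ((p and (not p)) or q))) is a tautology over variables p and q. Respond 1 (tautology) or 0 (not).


Check all 4 assignments:
p=0, q=0: 1
p=0, q=1: 0
p=1, q=0: 1
p=1, q=1: 0
Satisfying count = 2/4.
Tautology iff count = 4: no.

0


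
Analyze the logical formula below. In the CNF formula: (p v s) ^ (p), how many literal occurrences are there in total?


Counting literals in each clause:
Clause 1: 2 literal(s)
Clause 2: 1 literal(s)
Total = 3

3


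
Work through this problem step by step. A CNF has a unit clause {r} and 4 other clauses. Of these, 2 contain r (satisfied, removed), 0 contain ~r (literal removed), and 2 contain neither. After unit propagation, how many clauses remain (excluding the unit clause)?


Satisfied (removed): 2
Shortened (remain): 0
Unchanged (remain): 2
Remaining = 0 + 2 = 2

2


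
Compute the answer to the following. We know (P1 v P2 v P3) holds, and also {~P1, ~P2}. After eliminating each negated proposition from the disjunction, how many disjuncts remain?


Original disjuncts (3): P1, P2, P3
Negated (eliminate): ~P1, ~P2
Remaining disjuncts: P3
Count = 3 - 2 = 1

1


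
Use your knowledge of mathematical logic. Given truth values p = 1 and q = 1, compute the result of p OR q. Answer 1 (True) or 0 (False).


p = 1, q = 1
Operation: p OR q
Evaluate: 1 OR 1 = 1

1


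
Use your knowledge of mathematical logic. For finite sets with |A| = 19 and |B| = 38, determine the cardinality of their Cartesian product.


The Cartesian product A x B contains all ordered pairs (a, b).
|A x B| = |A| * |B| = 19 * 38 = 722

722


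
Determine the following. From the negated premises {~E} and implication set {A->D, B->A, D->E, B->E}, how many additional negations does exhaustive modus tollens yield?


Initial negated facts: {~E}
Apply modus tollens to closure:
  ~E and D->E  =>  ~D
  ~E and B->E  =>  ~B
  ~D and A->D  =>  ~A
Final negated: {~A, ~B, ~D, ~E}
New negations: {~A, ~B, ~D}
Count = 3

3


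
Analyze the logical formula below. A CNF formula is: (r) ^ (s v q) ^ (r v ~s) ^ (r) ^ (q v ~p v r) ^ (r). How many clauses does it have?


A CNF formula is a conjunction of clauses.
Clauses are separated by ^.
Counting the conjuncts: 6 clauses.

6


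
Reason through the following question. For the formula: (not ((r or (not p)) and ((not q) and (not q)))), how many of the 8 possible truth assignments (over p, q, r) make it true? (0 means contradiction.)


Check all 8 assignments:
p=0, q=0, r=0: 0
p=0, q=0, r=1: 0
p=0, q=1, r=0: 1
p=0, q=1, r=1: 1
p=1, q=0, r=0: 1
p=1, q=0, r=1: 0
p=1, q=1, r=0: 1
p=1, q=1, r=1: 1
Count of True = 5

5


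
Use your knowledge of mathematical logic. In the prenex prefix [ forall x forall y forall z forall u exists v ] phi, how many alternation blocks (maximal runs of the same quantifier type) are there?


Quantifier-type sequence: A A A A E  (A=forall, E=exists)
Group into maximal same-type runs:
  Ax4 | Ex1
Number of blocks = 2

2


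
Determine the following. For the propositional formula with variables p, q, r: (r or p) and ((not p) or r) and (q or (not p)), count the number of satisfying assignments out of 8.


Evaluate all 8 assignments for p, q, r:
p=0, q=0, r=0: 0
p=0, q=0, r=1: 1
p=0, q=1, r=0: 0
p=0, q=1, r=1: 1
p=1, q=0, r=0: 0
p=1, q=0, r=1: 0
p=1, q=1, r=0: 0
p=1, q=1, r=1: 1
Satisfying count = 3

3


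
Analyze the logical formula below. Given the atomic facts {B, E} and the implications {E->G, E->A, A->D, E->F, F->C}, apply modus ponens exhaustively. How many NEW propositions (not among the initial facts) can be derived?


Initial facts: {B, E}
Apply modus ponens to closure:
  E and E->G  =>  G
  E and E->A  =>  A
  A and A->D  =>  D
  E and E->F  =>  F
  F and F->C  =>  C
Final known: {A, B, C, D, E, F, G}
New propositions: {A, C, D, F, G}
Count = 5

5


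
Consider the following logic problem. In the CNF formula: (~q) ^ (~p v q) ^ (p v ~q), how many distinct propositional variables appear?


Identify each variable that appears in the formula.
Variables found: p, q
Count = 2

2


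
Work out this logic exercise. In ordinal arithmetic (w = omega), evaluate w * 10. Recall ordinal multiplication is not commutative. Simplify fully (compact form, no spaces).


Compute w * 10.
Ordinal * is associative and left-distributive over +, but NOT commutative; for finite n>1, n*w = w but w*n stays w*n.
w * 10 means 10 copies of w concatenated: w*10.
Result = w*10

w*10


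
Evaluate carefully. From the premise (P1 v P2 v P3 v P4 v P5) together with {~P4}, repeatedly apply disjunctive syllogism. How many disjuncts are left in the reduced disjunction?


Original disjuncts (5): P1, P2, P3, P4, P5
Negated (eliminate): ~P4
Remaining disjuncts: P1, P2, P3, P5
Count = 5 - 1 = 4

4


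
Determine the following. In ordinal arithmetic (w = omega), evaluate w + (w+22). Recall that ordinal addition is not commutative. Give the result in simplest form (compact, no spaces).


Compute w + (w+22).
Ordinal + is associative but NOT commutative; for finite n>0, n + w = w but w + n stays w+n.
w + (w+22) = (w+w) + 22 = w*2+22.
Result = w*2+22

w*2+22


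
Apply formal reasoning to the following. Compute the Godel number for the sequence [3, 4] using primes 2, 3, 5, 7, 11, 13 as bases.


Encode each element as an exponent of the corresponding prime:
  2^3 = 8
  3^4 = 81
Product = 8 * 81 = 648

648


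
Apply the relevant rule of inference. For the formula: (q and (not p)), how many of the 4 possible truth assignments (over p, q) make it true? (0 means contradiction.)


Check all 4 assignments:
p=0, q=0: 0
p=0, q=1: 1
p=1, q=0: 0
p=1, q=1: 0
Count of True = 1

1


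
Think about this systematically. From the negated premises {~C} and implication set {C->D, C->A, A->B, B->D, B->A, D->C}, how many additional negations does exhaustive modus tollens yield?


Initial negated facts: {~C}
Apply modus tollens to closure:
  ~C and D->C  =>  ~D
  ~D and B->D  =>  ~B
  ~B and A->B  =>  ~A
Final negated: {~A, ~B, ~C, ~D}
New negations: {~A, ~B, ~D}
Count = 3

3


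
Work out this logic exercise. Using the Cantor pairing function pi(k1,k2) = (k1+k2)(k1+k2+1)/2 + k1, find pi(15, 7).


k1 + k2 = 22
(k1+k2)(k1+k2+1)/2 = 22 * 23 / 2 = 253
pi = 253 + 15 = 268

268


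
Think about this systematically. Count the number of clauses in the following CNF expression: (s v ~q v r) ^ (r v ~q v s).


A CNF formula is a conjunction of clauses.
Clauses are separated by ^.
Counting the conjuncts: 2 clauses.

2


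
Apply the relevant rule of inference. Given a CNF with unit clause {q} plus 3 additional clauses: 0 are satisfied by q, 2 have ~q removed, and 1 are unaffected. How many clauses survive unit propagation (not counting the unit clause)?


Satisfied (removed): 0
Shortened (remain): 2
Unchanged (remain): 1
Remaining = 2 + 1 = 3

3


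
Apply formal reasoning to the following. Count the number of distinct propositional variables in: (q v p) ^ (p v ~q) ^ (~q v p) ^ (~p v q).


Identify each variable that appears in the formula.
Variables found: p, q
Count = 2

2


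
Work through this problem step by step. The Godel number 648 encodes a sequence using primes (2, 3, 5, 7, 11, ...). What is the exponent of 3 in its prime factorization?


Factorize 648 by dividing by 3 repeatedly.
Division steps: 3 divides 648 exactly 4 time(s).
Exponent of 3 = 4

4


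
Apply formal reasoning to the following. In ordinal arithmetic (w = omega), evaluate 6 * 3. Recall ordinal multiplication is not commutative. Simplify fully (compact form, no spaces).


Compute 6 * 3.
Ordinal * is associative and left-distributive over +, but NOT commutative; for finite n>1, n*w = w but w*n stays w*n.
Both finite; ordinal * agrees with natural *: 6 * 3 = 18.
Result = 18

18


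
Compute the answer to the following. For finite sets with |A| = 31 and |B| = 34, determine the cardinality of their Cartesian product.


The Cartesian product A x B contains all ordered pairs (a, b).
|A x B| = |A| * |B| = 31 * 34 = 1054

1054


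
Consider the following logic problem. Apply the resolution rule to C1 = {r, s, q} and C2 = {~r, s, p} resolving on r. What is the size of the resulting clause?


Remove r from C1 and ~r from C2.
C1 remainder: {s, q}
C2 remainder: {s, p}
Union (resolvent): {p, q, s}
Resolvent has 3 literal(s).

3


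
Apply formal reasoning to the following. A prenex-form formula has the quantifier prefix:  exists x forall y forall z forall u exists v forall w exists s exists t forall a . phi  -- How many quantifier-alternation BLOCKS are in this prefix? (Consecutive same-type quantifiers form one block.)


Quantifier-type sequence: E A A A E A E E A  (A=forall, E=exists)
Group into maximal same-type runs:
  Ex1 | Ax3 | Ex1 | Ax1 | Ex2 | Ax1
Number of blocks = 6

6


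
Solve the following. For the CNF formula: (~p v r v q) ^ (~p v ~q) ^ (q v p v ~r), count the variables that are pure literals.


Check each variable for pure literal status:
p: mixed (not pure)
q: mixed (not pure)
r: mixed (not pure)
Pure literal count = 0

0


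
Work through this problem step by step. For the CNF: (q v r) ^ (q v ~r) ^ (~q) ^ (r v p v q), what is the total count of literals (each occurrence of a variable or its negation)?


Counting literals in each clause:
Clause 1: 2 literal(s)
Clause 2: 2 literal(s)
Clause 3: 1 literal(s)
Clause 4: 3 literal(s)
Total = 8

8


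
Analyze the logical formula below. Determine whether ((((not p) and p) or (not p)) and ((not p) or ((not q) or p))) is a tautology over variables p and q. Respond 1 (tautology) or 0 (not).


Check all 4 assignments:
p=0, q=0: 1
p=0, q=1: 1
p=1, q=0: 0
p=1, q=1: 0
Satisfying count = 2/4.
Tautology iff count = 4: no.

0


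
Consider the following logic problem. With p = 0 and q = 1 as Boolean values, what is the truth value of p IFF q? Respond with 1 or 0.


p = 0, q = 1
Operation: p IFF q
Evaluate: 0 IFF 1 = 0

0


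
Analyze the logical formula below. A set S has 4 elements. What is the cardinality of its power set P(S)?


The power set of a set with n elements has 2^n elements.
|P(S)| = 2^4 = 16

16


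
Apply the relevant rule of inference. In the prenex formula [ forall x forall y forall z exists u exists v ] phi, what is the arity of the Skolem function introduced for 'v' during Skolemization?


Quantifier prefix: forall x forall y forall z exists u exists v
'v' is existentially quantified at position 5.
Universal variables preceding it: x, y, z
Skolem function arity = 3

3


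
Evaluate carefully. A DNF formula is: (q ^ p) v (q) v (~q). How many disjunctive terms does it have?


A DNF formula is a disjunction of terms (conjunctions).
Terms are separated by v.
Counting the disjuncts: 3 terms.

3


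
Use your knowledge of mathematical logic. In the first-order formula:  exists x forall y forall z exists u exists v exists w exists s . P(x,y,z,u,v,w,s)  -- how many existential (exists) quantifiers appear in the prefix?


Quantifier prefix: exists x forall y forall z exists u exists v exists w exists s
Mark each quantifier type:
  E U U E E E E
Universal count = 2, Existential count = 5
Asked for existential (exists) quantifiers: 5

5


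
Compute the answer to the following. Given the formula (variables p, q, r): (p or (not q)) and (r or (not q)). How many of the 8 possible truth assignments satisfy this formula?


Evaluate all 8 assignments for p, q, r:
p=0, q=0, r=0: 1
p=0, q=0, r=1: 1
p=0, q=1, r=0: 0
p=0, q=1, r=1: 0
p=1, q=0, r=0: 1
p=1, q=0, r=1: 1
p=1, q=1, r=0: 0
p=1, q=1, r=1: 1
Satisfying count = 5

5


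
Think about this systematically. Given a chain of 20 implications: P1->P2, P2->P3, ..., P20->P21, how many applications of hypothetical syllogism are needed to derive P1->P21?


With 20 implications in a chain connecting 21 propositions:
P1->P2, P2->P3, ..., P20->P21
Steps needed = (number of implications) - 1 = 20 - 1 = 19

19


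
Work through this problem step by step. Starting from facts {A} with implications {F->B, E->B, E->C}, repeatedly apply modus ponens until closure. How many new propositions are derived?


Initial facts: {A}
Apply modus ponens to closure:
  (no implication fires)
Final known: {A}
New propositions: {(none)}
Count = 0

0


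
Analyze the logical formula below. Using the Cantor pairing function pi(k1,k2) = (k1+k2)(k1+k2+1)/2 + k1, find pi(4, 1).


k1 + k2 = 5
(k1+k2)(k1+k2+1)/2 = 5 * 6 / 2 = 15
pi = 15 + 4 = 19

19


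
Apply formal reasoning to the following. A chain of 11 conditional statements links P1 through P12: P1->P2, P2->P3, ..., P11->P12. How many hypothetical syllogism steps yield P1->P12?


With 11 implications in a chain connecting 12 propositions:
P1->P2, P2->P3, ..., P11->P12
Steps needed = (number of implications) - 1 = 11 - 1 = 10

10


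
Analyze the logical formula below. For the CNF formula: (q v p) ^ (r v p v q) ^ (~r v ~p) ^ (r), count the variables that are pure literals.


Check each variable for pure literal status:
p: mixed (not pure)
q: pure positive
r: mixed (not pure)
Pure literal count = 1

1


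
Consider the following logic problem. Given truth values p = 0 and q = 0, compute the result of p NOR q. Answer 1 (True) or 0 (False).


p = 0, q = 0
Operation: p NOR q
Evaluate: 0 NOR 0 = 1

1


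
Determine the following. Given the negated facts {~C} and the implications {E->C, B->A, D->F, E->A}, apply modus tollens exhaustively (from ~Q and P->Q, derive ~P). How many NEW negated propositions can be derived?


Initial negated facts: {~C}
Apply modus tollens to closure:
  ~C and E->C  =>  ~E
Final negated: {~C, ~E}
New negations: {~E}
Count = 1

1


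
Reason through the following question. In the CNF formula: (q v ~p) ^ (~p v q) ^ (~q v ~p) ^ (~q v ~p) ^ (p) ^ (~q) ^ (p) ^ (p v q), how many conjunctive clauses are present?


A CNF formula is a conjunction of clauses.
Clauses are separated by ^.
Counting the conjuncts: 8 clauses.

8


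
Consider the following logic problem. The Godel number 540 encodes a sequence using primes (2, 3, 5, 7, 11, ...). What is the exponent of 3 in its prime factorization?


Factorize 540 by dividing by 3 repeatedly.
Division steps: 3 divides 540 exactly 3 time(s).
Exponent of 3 = 3

3


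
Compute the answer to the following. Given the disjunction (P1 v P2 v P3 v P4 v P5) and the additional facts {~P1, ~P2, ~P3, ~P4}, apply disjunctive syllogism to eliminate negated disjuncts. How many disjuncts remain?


Original disjuncts (5): P1, P2, P3, P4, P5
Negated (eliminate): ~P1, ~P2, ~P3, ~P4
Remaining disjuncts: P5
Count = 5 - 4 = 1

1


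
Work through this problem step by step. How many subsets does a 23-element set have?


The power set of a set with n elements has 2^n elements.
|P(S)| = 2^23 = 8388608

8388608
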